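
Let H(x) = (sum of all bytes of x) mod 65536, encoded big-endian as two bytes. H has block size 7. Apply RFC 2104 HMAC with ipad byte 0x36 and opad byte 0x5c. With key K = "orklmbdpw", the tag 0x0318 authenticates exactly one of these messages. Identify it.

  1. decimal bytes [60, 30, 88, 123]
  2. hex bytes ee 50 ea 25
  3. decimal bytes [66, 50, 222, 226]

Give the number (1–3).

Key "orklmbdpw" = 6f 72 6b 6c 6d 62 64 70 77 is 9 bytes > B = 7, so hash it first: H(key) = 03 d2, then zero-pad to 7 bytes: K' = 03 d2 00 00 00 00 00.
K' ⊕ ipad = 35 e4 36 36 36 36 36; K' ⊕ opad = 5f 8e 5c 5c 5c 5c 5c.
m1: inner = H(35 e4 36 36 36 36 36 3c 1e 58 7b) = 03 54; tag = H(5f 8e 5c 5c 5c 5c 5c 03 54) = 0310
m2: inner = H(35 e4 36 36 36 36 36 ee 50 ea 25) = 04 74; tag = H(5f 8e 5c 5c 5c 5c 5c 04 74) = 0331
m3: inner = H(35 e4 36 36 36 36 36 42 32 de e2) = 04 5b; tag = H(5f 8e 5c 5c 5c 5c 5c 04 5b) = 0318 ← matches

3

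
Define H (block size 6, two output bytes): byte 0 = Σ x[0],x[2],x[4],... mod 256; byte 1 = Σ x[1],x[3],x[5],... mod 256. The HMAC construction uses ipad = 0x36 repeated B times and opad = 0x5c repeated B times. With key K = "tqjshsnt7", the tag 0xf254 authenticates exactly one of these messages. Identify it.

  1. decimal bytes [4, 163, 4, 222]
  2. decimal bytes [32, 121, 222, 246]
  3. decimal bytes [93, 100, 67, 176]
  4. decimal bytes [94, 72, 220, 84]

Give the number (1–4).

Key "tqjshsnt7" = 74 71 6a 73 68 73 6e 74 37 is 9 bytes > B = 6, so hash it first: H(key) = eb cb, then zero-pad to 6 bytes: K' = eb cb 00 00 00 00.
K' ⊕ ipad = dd fd 36 36 36 36; K' ⊕ opad = b7 97 5c 5c 5c 5c.
m1: inner = H(dd fd 36 36 36 36 04 a3 04 de) = 51 ea; tag = H(b7 97 5c 5c 5c 5c 51 ea) = c039
m2: inner = H(dd fd 36 36 36 36 20 79 de f6) = 47 d8; tag = H(b7 97 5c 5c 5c 5c 47 d8) = b627
m3: inner = H(dd fd 36 36 36 36 5d 64 43 b0) = e9 7d; tag = H(b7 97 5c 5c 5c 5c e9 7d) = 58cc
m4: inner = H(dd fd 36 36 36 36 5e 48 dc 54) = 83 05; tag = H(b7 97 5c 5c 5c 5c 83 05) = f254 ← matches

4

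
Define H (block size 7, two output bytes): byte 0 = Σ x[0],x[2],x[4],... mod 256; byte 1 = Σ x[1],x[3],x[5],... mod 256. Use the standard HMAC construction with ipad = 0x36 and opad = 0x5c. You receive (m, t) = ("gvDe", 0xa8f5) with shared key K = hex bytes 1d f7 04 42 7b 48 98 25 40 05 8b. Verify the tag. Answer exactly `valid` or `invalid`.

invalid

Key hex bytes 1d f7 04 42 7b 48 98 25 40 05 8b is 11 bytes > B = 7, so hash it first: H(key) = ff ab, then zero-pad to 7 bytes: K' = ff ab 00 00 00 00 00.
K' ⊕ ipad = c9 9d 36 36 36 36 36; K' ⊕ opad = a3 f7 5c 5c 5c 5c 5c.
Inner hash: even-index sum = 582 mod 256 = 70; odd-index sum = 436 mod 256 = 180 → 46 b4.
Outer hash (recomputed tag): even-index sum = 619 mod 256 = 107; odd-index sum = 501 mod 256 = 245 → 6b f5.
Recomputed tag = 6bf5; claimed = a8f5 → mismatch.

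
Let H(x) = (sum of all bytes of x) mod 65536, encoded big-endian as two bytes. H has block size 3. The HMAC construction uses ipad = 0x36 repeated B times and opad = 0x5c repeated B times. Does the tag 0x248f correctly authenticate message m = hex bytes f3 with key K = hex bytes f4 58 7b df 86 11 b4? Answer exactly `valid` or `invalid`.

Key hex bytes f4 58 7b df 86 11 b4 is 7 bytes > B = 3, so hash it first: H(key) = 03 f1, then zero-pad to 3 bytes: K' = 03 f1 00.
K' ⊕ ipad = 35 c7 36; K' ⊕ opad = 5f ad 5c.
Inner hash: sum = 53+199+54+243 = 549 → 02 25.
Outer hash (recomputed tag): sum = 95+173+92+2+37 = 399 → 01 8f.
Recomputed tag = 018f; claimed = 248f → mismatch.

invalid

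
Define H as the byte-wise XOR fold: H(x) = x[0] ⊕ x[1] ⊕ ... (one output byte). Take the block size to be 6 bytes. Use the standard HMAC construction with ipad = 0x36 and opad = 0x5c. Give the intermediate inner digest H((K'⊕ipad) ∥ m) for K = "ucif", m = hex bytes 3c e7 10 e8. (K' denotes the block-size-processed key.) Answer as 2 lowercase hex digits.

3a

Key "ucif" = 75 63 69 66 is 4 bytes ≤ B = 6; zero-pad to 6 bytes: K' = 75 63 69 66 00 00.
K' ⊕ ipad = 43 55 5f 50 36 36.
Inner input = 43 55 5f 50 36 36 ∥ 3c e7 10 e8.
Inner hash: XOR 43⊕55⊕5f⊕50⊕36⊕36⊕3c⊕e7⊕10⊕e8 = 3a.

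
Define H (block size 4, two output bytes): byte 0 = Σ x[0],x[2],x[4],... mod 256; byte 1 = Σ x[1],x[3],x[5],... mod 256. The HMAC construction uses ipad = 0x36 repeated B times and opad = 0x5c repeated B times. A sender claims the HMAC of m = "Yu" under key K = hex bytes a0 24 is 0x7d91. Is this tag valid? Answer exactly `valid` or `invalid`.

valid

Key hex bytes a0 24 is 2 bytes ≤ B = 4; zero-pad to 4 bytes: K' = a0 24 00 00.
K' ⊕ ipad = 96 12 36 36; K' ⊕ opad = fc 78 5c 5c.
Inner hash: even-index sum = 293 mod 256 = 37; odd-index sum = 189 mod 256 = 189 → 25 bd.
Outer hash (recomputed tag): even-index sum = 381 mod 256 = 125; odd-index sum = 401 mod 256 = 145 → 7d 91.
Recomputed tag = 7d91; claimed = 7d91 → match.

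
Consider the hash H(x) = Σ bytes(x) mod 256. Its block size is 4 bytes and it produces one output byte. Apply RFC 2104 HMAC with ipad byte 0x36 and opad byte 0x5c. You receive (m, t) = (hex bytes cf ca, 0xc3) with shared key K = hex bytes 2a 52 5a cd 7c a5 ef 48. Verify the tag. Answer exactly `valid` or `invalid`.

valid

Key hex bytes 2a 52 5a cd 7c a5 ef 48 is 8 bytes > B = 4, so hash it first: H(key) = fb, then zero-pad to 4 bytes: K' = fb 00 00 00.
K' ⊕ ipad = cd 36 36 36; K' ⊕ opad = a7 5c 5c 5c.
Inner hash: sum = 205+54+54+54+207+202 = 776; mod 256 = 8 → 08.
Outer hash (recomputed tag): sum = 167+92+92+92+8 = 451; mod 256 = 195 → c3.
Recomputed tag = c3; claimed = c3 → match.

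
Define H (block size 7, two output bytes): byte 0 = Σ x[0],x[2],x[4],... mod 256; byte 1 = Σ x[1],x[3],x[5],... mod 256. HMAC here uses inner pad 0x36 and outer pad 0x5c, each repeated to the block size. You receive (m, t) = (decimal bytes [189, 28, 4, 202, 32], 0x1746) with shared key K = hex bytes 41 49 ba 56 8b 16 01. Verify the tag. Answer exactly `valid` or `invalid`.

valid

Key hex bytes 41 49 ba 56 8b 16 01 is exactly B = 7 bytes: K' = 41 49 ba 56 8b 16 01.
K' ⊕ ipad = 77 7f 8c 60 bd 20 37; K' ⊕ opad = 1d 15 e6 0a d7 4a 5d.
Inner hash: even-index sum = 733 mod 256 = 221; odd-index sum = 480 mod 256 = 224 → dd e0.
Outer hash (recomputed tag): even-index sum = 791 mod 256 = 23; odd-index sum = 326 mod 256 = 70 → 17 46.
Recomputed tag = 1746; claimed = 1746 → match.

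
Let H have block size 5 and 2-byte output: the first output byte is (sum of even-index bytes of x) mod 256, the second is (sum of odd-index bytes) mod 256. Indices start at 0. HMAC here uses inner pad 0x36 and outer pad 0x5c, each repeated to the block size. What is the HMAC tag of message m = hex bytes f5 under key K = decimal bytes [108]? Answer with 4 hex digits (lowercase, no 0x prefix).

Key decimal bytes [108] = 6c is 1 byte ≤ B = 5; zero-pad to 5 bytes: K' = 6c 00 00 00 00.
K' ⊕ ipad = 5a 36 36 36 36.  K' ⊕ opad = 30 5c 5c 5c 5c.
Inner input = (K'⊕ipad) ∥ m = 5a 36 36 36 36 ∥ f5.
Inner hash: even-index sum = 198 mod 256 = 198; odd-index sum = 353 mod 256 = 97 → c6 61.
Outer input = (K'⊕opad) ∥ inner = 30 5c 5c 5c 5c ∥ c6 61.
Outer hash (tag): even-index sum = 329 mod 256 = 73; odd-index sum = 382 mod 256 = 126 → 49 7e.

497e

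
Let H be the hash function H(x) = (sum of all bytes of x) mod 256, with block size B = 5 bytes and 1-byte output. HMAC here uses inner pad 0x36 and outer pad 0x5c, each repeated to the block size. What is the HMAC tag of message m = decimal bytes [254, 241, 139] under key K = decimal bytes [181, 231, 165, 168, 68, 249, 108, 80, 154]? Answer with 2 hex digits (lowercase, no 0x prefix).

2c

Key decimal bytes [181, 231, 165, 168, 68, 249, 108, 80, 154] = b5 e7 a5 a8 44 f9 6c 50 9a is 9 bytes > B = 5, so hash it first: H(key) = 7c, then zero-pad to 5 bytes: K' = 7c 00 00 00 00.
K' ⊕ ipad = 4a 36 36 36 36.  K' ⊕ opad = 20 5c 5c 5c 5c.
Inner input = (K'⊕ipad) ∥ m = 4a 36 36 36 36 ∥ fe f1 8b.
Inner hash: sum = 74+54+54+54+54+254+241+139 = 924; mod 256 = 156 → 9c.
Outer input = (K'⊕opad) ∥ inner = 20 5c 5c 5c 5c ∥ 9c.
Outer hash (tag): sum = 32+92+92+92+92+156 = 556; mod 256 = 44 → 2c.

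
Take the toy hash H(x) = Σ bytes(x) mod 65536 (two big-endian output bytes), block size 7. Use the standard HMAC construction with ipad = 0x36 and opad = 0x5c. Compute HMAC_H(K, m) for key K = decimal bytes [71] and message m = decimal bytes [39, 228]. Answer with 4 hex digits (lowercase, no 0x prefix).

0305

Key decimal bytes [71] = 47 is 1 byte ≤ B = 7; zero-pad to 7 bytes: K' = 47 00 00 00 00 00 00.
K' ⊕ ipad = 71 36 36 36 36 36 36.  K' ⊕ opad = 1b 5c 5c 5c 5c 5c 5c.
Inner input = (K'⊕ipad) ∥ m = 71 36 36 36 36 36 36 ∥ 27 e4.
Inner hash: sum = 113+54+54+54+54+54+54+39+228 = 704 → 02 c0.
Outer input = (K'⊕opad) ∥ inner = 1b 5c 5c 5c 5c 5c 5c ∥ 02 c0.
Outer hash (tag): sum = 27+92+92+92+92+92+92+2+192 = 773 → 03 05.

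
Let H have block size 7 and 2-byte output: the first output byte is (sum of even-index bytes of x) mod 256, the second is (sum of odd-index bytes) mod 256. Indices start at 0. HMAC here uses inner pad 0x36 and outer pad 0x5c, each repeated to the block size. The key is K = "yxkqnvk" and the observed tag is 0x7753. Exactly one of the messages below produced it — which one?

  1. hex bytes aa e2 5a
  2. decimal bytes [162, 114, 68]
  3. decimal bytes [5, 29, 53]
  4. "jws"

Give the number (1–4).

4

Key "yxkqnvk" = 79 78 6b 71 6e 76 6b is exactly B = 7 bytes: K' = 79 78 6b 71 6e 76 6b.
K' ⊕ ipad = 4f 4e 5d 47 58 40 5d; K' ⊕ opad = 25 24 37 2d 32 2a 37.
m1: inner = H(4f 4e 5d 47 58 40 5d aa e2 5a) = 43 d9; tag = H(25 24 37 2d 32 2a 37 43 d9) = 9ebe
m2: inner = H(4f 4e 5d 47 58 40 5d a2 72 44) = d3 bb; tag = H(25 24 37 2d 32 2a 37 d3 bb) = 804e
m3: inner = H(4f 4e 5d 47 58 40 5d 05 1d 35) = 7e 0f; tag = H(25 24 37 2d 32 2a 37 7e 0f) = d4f9
m4: inner = H(4f 4e 5d 47 58 40 5d 6a 77 73) = d8 b2; tag = H(25 24 37 2d 32 2a 37 d8 b2) = 7753 ← matches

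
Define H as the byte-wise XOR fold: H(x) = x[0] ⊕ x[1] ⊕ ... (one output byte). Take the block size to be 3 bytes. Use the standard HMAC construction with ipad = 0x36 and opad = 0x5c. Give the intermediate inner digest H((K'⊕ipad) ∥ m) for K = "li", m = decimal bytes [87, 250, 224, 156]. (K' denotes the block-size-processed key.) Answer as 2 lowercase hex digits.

Key "li" = 6c 69 is 2 bytes ≤ B = 3; zero-pad to 3 bytes: K' = 6c 69 00.
K' ⊕ ipad = 5a 5f 36.
Inner input = 5a 5f 36 ∥ 57 fa e0 9c.
Inner hash: XOR 5a⊕5f⊕36⊕57⊕fa⊕e0⊕9c = e2.

e2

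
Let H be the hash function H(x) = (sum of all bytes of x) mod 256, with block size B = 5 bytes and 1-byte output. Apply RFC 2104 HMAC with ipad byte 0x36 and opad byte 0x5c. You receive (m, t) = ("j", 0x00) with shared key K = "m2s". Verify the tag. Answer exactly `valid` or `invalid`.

valid

Key "m2s" = 6d 32 73 is 3 bytes ≤ B = 5; zero-pad to 5 bytes: K' = 6d 32 73 00 00.
K' ⊕ ipad = 5b 04 45 36 36; K' ⊕ opad = 31 6e 2f 5c 5c.
Inner hash: sum = 91+4+69+54+54+106 = 378; mod 256 = 122 → 7a.
Outer hash (recomputed tag): sum = 49+110+47+92+92+122 = 512; mod 256 = 0 → 00.
Recomputed tag = 00; claimed = 00 → match.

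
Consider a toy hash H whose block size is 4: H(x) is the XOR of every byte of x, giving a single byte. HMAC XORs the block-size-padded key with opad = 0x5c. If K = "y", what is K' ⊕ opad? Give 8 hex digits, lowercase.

Key "y" = 79 is 1 byte ≤ B = 4; zero-pad to 4 bytes: K' = 79 00 00 00.
XOR each byte with 0x5c: 79⊕5c=25, 00⊕5c=5c, 00⊕5c=5c, 00⊕5c=5c.

255c5c5c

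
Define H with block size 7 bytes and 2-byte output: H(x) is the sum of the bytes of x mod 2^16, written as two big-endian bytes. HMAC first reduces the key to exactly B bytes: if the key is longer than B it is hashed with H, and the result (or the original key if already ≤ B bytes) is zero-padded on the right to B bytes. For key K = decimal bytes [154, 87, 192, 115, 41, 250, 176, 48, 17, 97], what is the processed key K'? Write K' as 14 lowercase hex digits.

|K| = 10 > B = 7, so first hash the key.
H(K): sum = 154+87+192+115+41+250+176+48+17+97 = 1177 → 04 99.
Zero-pad H(K) = 04 99 to 7 bytes: K' = 04 99 00 00 00 00 00.

04990000000000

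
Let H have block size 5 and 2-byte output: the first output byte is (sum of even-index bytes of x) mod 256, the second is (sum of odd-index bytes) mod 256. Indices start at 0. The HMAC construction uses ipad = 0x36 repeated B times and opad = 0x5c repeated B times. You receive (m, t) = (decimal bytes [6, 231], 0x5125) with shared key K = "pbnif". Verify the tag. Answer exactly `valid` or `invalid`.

invalid

Key "pbnif" = 70 62 6e 69 66 is exactly B = 5 bytes: K' = 70 62 6e 69 66.
K' ⊕ ipad = 46 54 58 5f 50; K' ⊕ opad = 2c 3e 32 35 3a.
Inner hash: even-index sum = 469 mod 256 = 213; odd-index sum = 185 mod 256 = 185 → d5 b9.
Outer hash (recomputed tag): even-index sum = 337 mod 256 = 81; odd-index sum = 328 mod 256 = 72 → 51 48.
Recomputed tag = 5148; claimed = 5125 → mismatch.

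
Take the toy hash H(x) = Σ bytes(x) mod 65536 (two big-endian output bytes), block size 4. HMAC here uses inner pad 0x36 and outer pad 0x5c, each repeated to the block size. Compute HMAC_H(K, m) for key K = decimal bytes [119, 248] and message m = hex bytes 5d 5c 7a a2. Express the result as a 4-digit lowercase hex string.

Key decimal bytes [119, 248] = 77 f8 is 2 bytes ≤ B = 4; zero-pad to 4 bytes: K' = 77 f8 00 00.
K' ⊕ ipad = 41 ce 36 36.  K' ⊕ opad = 2b a4 5c 5c.
Inner input = (K'⊕ipad) ∥ m = 41 ce 36 36 ∥ 5d 5c 7a a2.
Inner hash: sum = 65+206+54+54+93+92+122+162 = 848 → 03 50.
Outer input = (K'⊕opad) ∥ inner = 2b a4 5c 5c ∥ 03 50.
Outer hash (tag): sum = 43+164+92+92+3+80 = 474 → 01 da.

01da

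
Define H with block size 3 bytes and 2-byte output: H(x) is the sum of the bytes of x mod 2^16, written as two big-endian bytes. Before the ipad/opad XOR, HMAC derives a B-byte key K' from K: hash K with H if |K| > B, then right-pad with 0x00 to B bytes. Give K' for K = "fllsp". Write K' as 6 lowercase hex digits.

|K| = 5 > B = 3, so first hash the key.
H(K): sum = 102+108+108+115+112 = 545 → 02 21.
Zero-pad H(K) = 02 21 to 3 bytes: K' = 02 21 00.

022100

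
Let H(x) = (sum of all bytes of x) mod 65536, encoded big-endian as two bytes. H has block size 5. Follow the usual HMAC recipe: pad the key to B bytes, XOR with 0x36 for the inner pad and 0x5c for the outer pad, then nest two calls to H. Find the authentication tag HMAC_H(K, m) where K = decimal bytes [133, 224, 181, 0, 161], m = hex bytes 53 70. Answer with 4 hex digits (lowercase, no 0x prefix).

Key decimal bytes [133, 224, 181, 0, 161] = 85 e0 b5 00 a1 is exactly B = 5 bytes: K' = 85 e0 b5 00 a1.
K' ⊕ ipad = b3 d6 83 36 97.  K' ⊕ opad = d9 bc e9 5c fd.
Inner input = (K'⊕ipad) ∥ m = b3 d6 83 36 97 ∥ 53 70.
Inner hash: sum = 179+214+131+54+151+83+112 = 924 → 03 9c.
Outer input = (K'⊕opad) ∥ inner = d9 bc e9 5c fd ∥ 03 9c.
Outer hash (tag): sum = 217+188+233+92+253+3+156 = 1142 → 04 76.

0476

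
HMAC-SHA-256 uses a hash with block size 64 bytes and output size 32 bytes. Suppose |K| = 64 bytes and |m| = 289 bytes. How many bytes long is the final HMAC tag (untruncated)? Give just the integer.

The tag is one SHA-256 digest: 32 bytes.

32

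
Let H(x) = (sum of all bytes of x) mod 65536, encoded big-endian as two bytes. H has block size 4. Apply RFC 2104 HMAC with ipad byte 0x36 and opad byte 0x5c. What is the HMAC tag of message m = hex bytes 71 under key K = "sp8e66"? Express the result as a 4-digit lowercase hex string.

Key "sp8e66" = 73 70 38 65 36 36 is 6 bytes > B = 4, so hash it first: H(key) = 01 ec, then zero-pad to 4 bytes: K' = 01 ec 00 00.
K' ⊕ ipad = 37 da 36 36.  K' ⊕ opad = 5d b0 5c 5c.
Inner input = (K'⊕ipad) ∥ m = 37 da 36 36 ∥ 71.
Inner hash: sum = 55+218+54+54+113 = 494 → 01 ee.
Outer input = (K'⊕opad) ∥ inner = 5d b0 5c 5c ∥ 01 ee.
Outer hash (tag): sum = 93+176+92+92+1+238 = 692 → 02 b4.

02b4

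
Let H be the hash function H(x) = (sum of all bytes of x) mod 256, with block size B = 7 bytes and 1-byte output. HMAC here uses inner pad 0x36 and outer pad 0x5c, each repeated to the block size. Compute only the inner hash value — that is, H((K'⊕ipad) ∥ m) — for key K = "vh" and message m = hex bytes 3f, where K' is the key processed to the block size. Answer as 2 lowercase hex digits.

Key "vh" = 76 68 is 2 bytes ≤ B = 7; zero-pad to 7 bytes: K' = 76 68 00 00 00 00 00.
K' ⊕ ipad = 40 5e 36 36 36 36 36.
Inner input = 40 5e 36 36 36 36 36 ∥ 3f.
Inner hash: sum = 64+94+54+54+54+54+54+63 = 491; mod 256 = 235 → eb.

eb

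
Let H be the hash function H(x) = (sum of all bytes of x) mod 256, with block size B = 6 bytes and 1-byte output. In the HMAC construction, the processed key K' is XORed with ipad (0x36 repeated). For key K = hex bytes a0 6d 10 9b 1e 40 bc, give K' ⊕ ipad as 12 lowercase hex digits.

Key hex bytes a0 6d 10 9b 1e 40 bc is 7 bytes > B = 6, so hash it first: H(key) = d2, then zero-pad to 6 bytes: K' = d2 00 00 00 00 00.
XOR each byte with 0x36: d2⊕36=e4, 00⊕36=36, 00⊕36=36, 00⊕36=36, 00⊕36=36, 00⊕36=36.

e43636363636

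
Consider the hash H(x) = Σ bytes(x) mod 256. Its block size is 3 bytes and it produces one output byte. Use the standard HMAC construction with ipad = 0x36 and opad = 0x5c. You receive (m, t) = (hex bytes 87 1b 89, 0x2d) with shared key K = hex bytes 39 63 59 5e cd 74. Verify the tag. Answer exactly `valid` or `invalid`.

invalid

Key hex bytes 39 63 59 5e cd 74 is 6 bytes > B = 3, so hash it first: H(key) = 94, then zero-pad to 3 bytes: K' = 94 00 00.
K' ⊕ ipad = a2 36 36; K' ⊕ opad = c8 5c 5c.
Inner hash: sum = 162+54+54+135+27+137 = 569; mod 256 = 57 → 39.
Outer hash (recomputed tag): sum = 200+92+92+57 = 441; mod 256 = 185 → b9.
Recomputed tag = b9; claimed = 2d → mismatch.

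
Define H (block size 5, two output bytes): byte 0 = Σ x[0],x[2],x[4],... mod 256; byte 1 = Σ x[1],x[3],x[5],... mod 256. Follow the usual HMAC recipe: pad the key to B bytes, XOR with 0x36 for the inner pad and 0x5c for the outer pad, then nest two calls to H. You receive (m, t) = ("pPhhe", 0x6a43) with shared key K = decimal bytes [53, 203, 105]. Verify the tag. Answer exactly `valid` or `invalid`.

valid

Key decimal bytes [53, 203, 105] = 35 cb 69 is 3 bytes ≤ B = 5; zero-pad to 5 bytes: K' = 35 cb 69 00 00.
K' ⊕ ipad = 03 fd 5f 36 36; K' ⊕ opad = 69 97 35 5c 5c.
Inner hash: even-index sum = 336 mod 256 = 80; odd-index sum = 624 mod 256 = 112 → 50 70.
Outer hash (recomputed tag): even-index sum = 362 mod 256 = 106; odd-index sum = 323 mod 256 = 67 → 6a 43.
Recomputed tag = 6a43; claimed = 6a43 → match.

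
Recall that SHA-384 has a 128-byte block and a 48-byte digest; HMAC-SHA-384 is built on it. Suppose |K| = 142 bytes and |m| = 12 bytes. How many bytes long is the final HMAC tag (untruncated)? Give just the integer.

48

The tag is one SHA-384 digest: 48 bytes.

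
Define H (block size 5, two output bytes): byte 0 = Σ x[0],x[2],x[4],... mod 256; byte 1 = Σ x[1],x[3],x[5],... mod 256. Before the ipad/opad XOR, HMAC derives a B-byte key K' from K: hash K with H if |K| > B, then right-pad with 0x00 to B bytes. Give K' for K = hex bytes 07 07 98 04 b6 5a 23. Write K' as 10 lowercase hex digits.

|K| = 7 > B = 5, so first hash the key.
H(K): even-index sum = 376 mod 256 = 120; odd-index sum = 101 mod 256 = 101 → 78 65.
Zero-pad H(K) = 78 65 to 5 bytes: K' = 78 65 00 00 00.

7865000000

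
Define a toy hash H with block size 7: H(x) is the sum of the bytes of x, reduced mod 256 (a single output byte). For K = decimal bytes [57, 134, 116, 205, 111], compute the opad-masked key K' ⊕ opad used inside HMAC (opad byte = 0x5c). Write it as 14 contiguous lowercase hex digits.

65da2891335c5c

Key decimal bytes [57, 134, 116, 205, 111] = 39 86 74 cd 6f is 5 bytes ≤ B = 7; zero-pad to 7 bytes: K' = 39 86 74 cd 6f 00 00.
XOR each byte with 0x5c: 39⊕5c=65, 86⊕5c=da, 74⊕5c=28, cd⊕5c=91, 6f⊕5c=33, 00⊕5c=5c, 00⊕5c=5c.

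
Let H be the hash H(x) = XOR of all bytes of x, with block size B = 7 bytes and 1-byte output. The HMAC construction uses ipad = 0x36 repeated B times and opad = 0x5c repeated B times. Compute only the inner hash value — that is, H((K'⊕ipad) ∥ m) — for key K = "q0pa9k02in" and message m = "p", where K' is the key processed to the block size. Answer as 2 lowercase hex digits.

Key "q0pa9k02in" = 71 30 70 61 39 6b 30 32 69 6e is 10 bytes > B = 7, so hash it first: H(key) = 07, then zero-pad to 7 bytes: K' = 07 00 00 00 00 00 00.
K' ⊕ ipad = 31 36 36 36 36 36 36.
Inner input = 31 36 36 36 36 36 36 ∥ 70.
Inner hash: XOR 31⊕36⊕36⊕36⊕36⊕36⊕36⊕70 = 41.

41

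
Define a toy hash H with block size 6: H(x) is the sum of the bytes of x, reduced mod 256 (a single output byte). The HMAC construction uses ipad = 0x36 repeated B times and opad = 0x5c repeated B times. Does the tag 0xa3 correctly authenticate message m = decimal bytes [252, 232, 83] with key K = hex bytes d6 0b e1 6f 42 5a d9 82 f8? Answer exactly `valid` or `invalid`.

valid

Key hex bytes d6 0b e1 6f 42 5a d9 82 f8 is 9 bytes > B = 6, so hash it first: H(key) = 20, then zero-pad to 6 bytes: K' = 20 00 00 00 00 00.
K' ⊕ ipad = 16 36 36 36 36 36; K' ⊕ opad = 7c 5c 5c 5c 5c 5c.
Inner hash: sum = 22+54+54+54+54+54+252+232+83 = 859; mod 256 = 91 → 5b.
Outer hash (recomputed tag): sum = 124+92+92+92+92+92+91 = 675; mod 256 = 163 → a3.
Recomputed tag = a3; claimed = a3 → match.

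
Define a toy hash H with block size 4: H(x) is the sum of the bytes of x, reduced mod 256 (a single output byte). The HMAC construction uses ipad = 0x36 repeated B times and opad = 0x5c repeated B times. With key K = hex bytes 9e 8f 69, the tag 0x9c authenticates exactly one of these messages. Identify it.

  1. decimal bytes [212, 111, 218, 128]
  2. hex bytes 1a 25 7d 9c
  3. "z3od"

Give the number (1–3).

3

Key hex bytes 9e 8f 69 is 3 bytes ≤ B = 4; zero-pad to 4 bytes: K' = 9e 8f 69 00.
K' ⊕ ipad = a8 b9 5f 36; K' ⊕ opad = c2 d3 35 5c.
m1: inner = H(a8 b9 5f 36 d4 6f da 80) = 93; tag = H(c2 d3 35 5c 93) = b9
m2: inner = H(a8 b9 5f 36 1a 25 7d 9c) = 4e; tag = H(c2 d3 35 5c 4e) = 74
m3: inner = H(a8 b9 5f 36 7a 33 6f 64) = 76; tag = H(c2 d3 35 5c 76) = 9c ← matches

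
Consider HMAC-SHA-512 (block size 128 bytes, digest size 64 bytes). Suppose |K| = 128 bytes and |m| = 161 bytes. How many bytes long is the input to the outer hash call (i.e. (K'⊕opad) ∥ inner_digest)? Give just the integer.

Key is 128 ≤ 128 bytes, zero-padded: |K'| = 128.
Outer input = (K'⊕opad) ∥ H(inner) → 128 + 64 = 192 bytes.

192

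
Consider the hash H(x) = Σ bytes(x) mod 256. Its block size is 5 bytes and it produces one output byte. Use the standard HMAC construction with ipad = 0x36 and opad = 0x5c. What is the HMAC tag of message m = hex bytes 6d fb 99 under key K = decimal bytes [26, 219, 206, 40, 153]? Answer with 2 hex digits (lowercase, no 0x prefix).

77

Key decimal bytes [26, 219, 206, 40, 153] = 1a db ce 28 99 is exactly B = 5 bytes: K' = 1a db ce 28 99.
K' ⊕ ipad = 2c ed f8 1e af.  K' ⊕ opad = 46 87 92 74 c5.
Inner input = (K'⊕ipad) ∥ m = 2c ed f8 1e af ∥ 6d fb 99.
Inner hash: sum = 44+237+248+30+175+109+251+153 = 1247; mod 256 = 223 → df.
Outer input = (K'⊕opad) ∥ inner = 46 87 92 74 c5 ∥ df.
Outer hash (tag): sum = 70+135+146+116+197+223 = 887; mod 256 = 119 → 77.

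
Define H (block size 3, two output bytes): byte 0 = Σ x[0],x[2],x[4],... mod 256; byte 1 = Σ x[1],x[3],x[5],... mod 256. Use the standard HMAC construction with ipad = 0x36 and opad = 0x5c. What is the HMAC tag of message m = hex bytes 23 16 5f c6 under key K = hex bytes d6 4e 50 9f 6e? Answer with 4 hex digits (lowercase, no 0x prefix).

Key hex bytes d6 4e 50 9f 6e is 5 bytes > B = 3, so hash it first: H(key) = 94 ed, then zero-pad to 3 bytes: K' = 94 ed 00.
K' ⊕ ipad = a2 db 36.  K' ⊕ opad = c8 b1 5c.
Inner input = (K'⊕ipad) ∥ m = a2 db 36 ∥ 23 16 5f c6.
Inner hash: even-index sum = 436 mod 256 = 180; odd-index sum = 349 mod 256 = 93 → b4 5d.
Outer input = (K'⊕opad) ∥ inner = c8 b1 5c ∥ b4 5d.
Outer hash (tag): even-index sum = 385 mod 256 = 129; odd-index sum = 357 mod 256 = 101 → 81 65.

8165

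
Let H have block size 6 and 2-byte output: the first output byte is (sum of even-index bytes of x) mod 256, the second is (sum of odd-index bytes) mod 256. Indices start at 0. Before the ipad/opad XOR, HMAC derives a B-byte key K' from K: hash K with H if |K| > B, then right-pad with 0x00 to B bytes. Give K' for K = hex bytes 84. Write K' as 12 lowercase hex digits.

Key hex bytes 84 is 1 byte ≤ B = 6; zero-pad to 6 bytes: K' = 84 00 00 00 00 00.

840000000000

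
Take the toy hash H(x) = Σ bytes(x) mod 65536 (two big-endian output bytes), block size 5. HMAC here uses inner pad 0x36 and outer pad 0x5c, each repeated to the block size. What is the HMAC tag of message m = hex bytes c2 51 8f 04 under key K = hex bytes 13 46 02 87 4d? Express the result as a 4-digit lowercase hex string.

Key hex bytes 13 46 02 87 4d is exactly B = 5 bytes: K' = 13 46 02 87 4d.
K' ⊕ ipad = 25 70 34 b1 7b.  K' ⊕ opad = 4f 1a 5e db 11.
Inner input = (K'⊕ipad) ∥ m = 25 70 34 b1 7b ∥ c2 51 8f 04.
Inner hash: sum = 37+112+52+177+123+194+81+143+4 = 923 → 03 9b.
Outer input = (K'⊕opad) ∥ inner = 4f 1a 5e db 11 ∥ 03 9b.
Outer hash (tag): sum = 79+26+94+219+17+3+155 = 593 → 02 51.

0251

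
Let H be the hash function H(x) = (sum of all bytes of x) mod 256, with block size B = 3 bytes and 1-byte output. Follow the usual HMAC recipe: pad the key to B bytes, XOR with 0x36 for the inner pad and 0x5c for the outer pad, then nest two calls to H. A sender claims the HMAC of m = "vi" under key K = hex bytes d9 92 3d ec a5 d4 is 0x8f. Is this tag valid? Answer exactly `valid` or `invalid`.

valid

Key hex bytes d9 92 3d ec a5 d4 is 6 bytes > B = 3, so hash it first: H(key) = 0d, then zero-pad to 3 bytes: K' = 0d 00 00.
K' ⊕ ipad = 3b 36 36; K' ⊕ opad = 51 5c 5c.
Inner hash: sum = 59+54+54+118+105 = 390; mod 256 = 134 → 86.
Outer hash (recomputed tag): sum = 81+92+92+134 = 399; mod 256 = 143 → 8f.
Recomputed tag = 8f; claimed = 8f → match.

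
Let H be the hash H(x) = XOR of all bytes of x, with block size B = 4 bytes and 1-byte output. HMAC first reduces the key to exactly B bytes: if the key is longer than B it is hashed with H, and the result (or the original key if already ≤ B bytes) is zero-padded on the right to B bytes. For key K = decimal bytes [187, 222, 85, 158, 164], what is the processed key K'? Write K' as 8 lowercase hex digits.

0a000000

|K| = 5 > B = 4, so first hash the key.
H(K): XOR bb⊕de⊕55⊕9e⊕a4 = 0a.
Zero-pad H(K) = 0a to 4 bytes: K' = 0a 00 00 00.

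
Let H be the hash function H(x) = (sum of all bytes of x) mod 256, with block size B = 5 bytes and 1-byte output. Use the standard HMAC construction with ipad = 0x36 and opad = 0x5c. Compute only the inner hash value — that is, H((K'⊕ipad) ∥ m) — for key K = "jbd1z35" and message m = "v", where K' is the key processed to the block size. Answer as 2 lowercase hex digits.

c3

Key "jbd1z35" = 6a 62 64 31 7a 33 35 is 7 bytes > B = 5, so hash it first: H(key) = 43, then zero-pad to 5 bytes: K' = 43 00 00 00 00.
K' ⊕ ipad = 75 36 36 36 36.
Inner input = 75 36 36 36 36 ∥ 76.
Inner hash: sum = 117+54+54+54+54+118 = 451; mod 256 = 195 → c3.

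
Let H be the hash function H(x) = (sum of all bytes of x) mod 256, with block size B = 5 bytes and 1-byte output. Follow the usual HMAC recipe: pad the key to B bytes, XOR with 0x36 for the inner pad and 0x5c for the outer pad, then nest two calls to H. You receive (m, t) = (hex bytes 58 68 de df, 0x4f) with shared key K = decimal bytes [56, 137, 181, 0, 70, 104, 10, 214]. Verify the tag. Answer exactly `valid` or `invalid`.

valid

Key decimal bytes [56, 137, 181, 0, 70, 104, 10, 214] = 38 89 b5 00 46 68 0a d6 is 8 bytes > B = 5, so hash it first: H(key) = 04, then zero-pad to 5 bytes: K' = 04 00 00 00 00.
K' ⊕ ipad = 32 36 36 36 36; K' ⊕ opad = 58 5c 5c 5c 5c.
Inner hash: sum = 50+54+54+54+54+88+104+222+223 = 903; mod 256 = 135 → 87.
Outer hash (recomputed tag): sum = 88+92+92+92+92+135 = 591; mod 256 = 79 → 4f.
Recomputed tag = 4f; claimed = 4f → match.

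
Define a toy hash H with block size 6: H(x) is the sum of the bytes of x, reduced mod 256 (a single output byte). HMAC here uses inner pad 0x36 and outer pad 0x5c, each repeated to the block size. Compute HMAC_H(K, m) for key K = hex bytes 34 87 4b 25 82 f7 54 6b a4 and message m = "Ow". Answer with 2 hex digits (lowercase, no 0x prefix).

Key hex bytes 34 87 4b 25 82 f7 54 6b a4 is 9 bytes > B = 6, so hash it first: H(key) = 07, then zero-pad to 6 bytes: K' = 07 00 00 00 00 00.
K' ⊕ ipad = 31 36 36 36 36 36.  K' ⊕ opad = 5b 5c 5c 5c 5c 5c.
Inner input = (K'⊕ipad) ∥ m = 31 36 36 36 36 36 ∥ 4f 77.
Inner hash: sum = 49+54+54+54+54+54+79+119 = 517; mod 256 = 5 → 05.
Outer input = (K'⊕opad) ∥ inner = 5b 5c 5c 5c 5c 5c ∥ 05.
Outer hash (tag): sum = 91+92+92+92+92+92+5 = 556; mod 256 = 44 → 2c.

2c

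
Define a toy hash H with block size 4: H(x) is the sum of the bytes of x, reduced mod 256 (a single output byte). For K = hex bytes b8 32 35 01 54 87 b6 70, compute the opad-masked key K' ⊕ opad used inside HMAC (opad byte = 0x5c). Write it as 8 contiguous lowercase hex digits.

Key hex bytes b8 32 35 01 54 87 b6 70 is 8 bytes > B = 4, so hash it first: H(key) = 21, then zero-pad to 4 bytes: K' = 21 00 00 00.
XOR each byte with 0x5c: 21⊕5c=7d, 00⊕5c=5c, 00⊕5c=5c, 00⊕5c=5c.

7d5c5c5c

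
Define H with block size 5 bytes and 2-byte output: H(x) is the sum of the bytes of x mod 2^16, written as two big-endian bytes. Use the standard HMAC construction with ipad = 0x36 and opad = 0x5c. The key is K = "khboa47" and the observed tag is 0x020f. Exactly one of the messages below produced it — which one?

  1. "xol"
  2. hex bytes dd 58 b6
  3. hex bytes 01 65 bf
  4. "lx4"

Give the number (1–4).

Key "khboa47" = 6b 68 62 6f 61 34 37 is 7 bytes > B = 5, so hash it first: H(key) = 02 70, then zero-pad to 5 bytes: K' = 02 70 00 00 00.
K' ⊕ ipad = 34 46 36 36 36; K' ⊕ opad = 5e 2c 5c 5c 5c.
m1: inner = H(34 46 36 36 36 78 6f 6c) = 02 6f; tag = H(5e 2c 5c 5c 5c 02 6f) = 020f ← matches
m2: inner = H(34 46 36 36 36 dd 58 b6) = 03 07; tag = H(5e 2c 5c 5c 5c 03 07) = 01a8
m3: inner = H(34 46 36 36 36 01 65 bf) = 02 41; tag = H(5e 2c 5c 5c 5c 02 41) = 01e1
m4: inner = H(34 46 36 36 36 6c 78 34) = 02 34; tag = H(5e 2c 5c 5c 5c 02 34) = 01d4

1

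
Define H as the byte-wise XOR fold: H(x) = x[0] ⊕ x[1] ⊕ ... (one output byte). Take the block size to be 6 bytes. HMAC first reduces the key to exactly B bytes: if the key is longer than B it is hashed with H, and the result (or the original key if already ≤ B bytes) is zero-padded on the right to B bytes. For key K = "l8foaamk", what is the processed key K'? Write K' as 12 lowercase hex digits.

5b0000000000

|K| = 8 > B = 6, so first hash the key.
H(K): XOR 6c⊕38⊕66⊕6f⊕61⊕61⊕6d⊕6b = 5b.
Zero-pad H(K) = 5b to 6 bytes: K' = 5b 00 00 00 00 00.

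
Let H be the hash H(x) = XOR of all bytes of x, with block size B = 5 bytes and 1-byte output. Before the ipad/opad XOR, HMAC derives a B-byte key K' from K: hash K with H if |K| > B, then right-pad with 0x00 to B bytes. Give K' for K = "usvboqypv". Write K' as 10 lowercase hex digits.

7300000000

|K| = 9 > B = 5, so first hash the key.
H(K): XOR 75⊕73⊕76⊕62⊕6f⊕71⊕79⊕70⊕76 = 73.
Zero-pad H(K) = 73 to 5 bytes: K' = 73 00 00 00 00.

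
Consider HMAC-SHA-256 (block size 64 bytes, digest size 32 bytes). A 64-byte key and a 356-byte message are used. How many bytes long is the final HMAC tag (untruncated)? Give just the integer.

The tag is one SHA-256 digest: 32 bytes.

32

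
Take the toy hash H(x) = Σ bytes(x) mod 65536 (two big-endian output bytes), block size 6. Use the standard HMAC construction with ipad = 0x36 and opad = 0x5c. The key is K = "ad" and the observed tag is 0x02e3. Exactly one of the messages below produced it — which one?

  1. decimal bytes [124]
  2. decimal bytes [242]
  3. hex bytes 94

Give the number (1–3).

Key "ad" = 61 64 is 2 bytes ≤ B = 6; zero-pad to 6 bytes: K' = 61 64 00 00 00 00.
K' ⊕ ipad = 57 52 36 36 36 36; K' ⊕ opad = 3d 38 5c 5c 5c 5c.
m1: inner = H(57 52 36 36 36 36 7c) = 01 fd; tag = H(3d 38 5c 5c 5c 5c 01 fd) = 02e3 ← matches
m2: inner = H(57 52 36 36 36 36 f2) = 02 73; tag = H(3d 38 5c 5c 5c 5c 02 73) = 025a
m3: inner = H(57 52 36 36 36 36 94) = 02 15; tag = H(3d 38 5c 5c 5c 5c 02 15) = 01fc

1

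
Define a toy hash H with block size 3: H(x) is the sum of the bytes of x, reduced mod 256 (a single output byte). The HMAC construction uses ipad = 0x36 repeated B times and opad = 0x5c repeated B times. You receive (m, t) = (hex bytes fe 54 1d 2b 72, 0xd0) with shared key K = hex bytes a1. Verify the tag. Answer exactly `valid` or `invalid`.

Key hex bytes a1 is 1 byte ≤ B = 3; zero-pad to 3 bytes: K' = a1 00 00.
K' ⊕ ipad = 97 36 36; K' ⊕ opad = fd 5c 5c.
Inner hash: sum = 151+54+54+254+84+29+43+114 = 783; mod 256 = 15 → 0f.
Outer hash (recomputed tag): sum = 253+92+92+15 = 452; mod 256 = 196 → c4.
Recomputed tag = c4; claimed = d0 → mismatch.

invalid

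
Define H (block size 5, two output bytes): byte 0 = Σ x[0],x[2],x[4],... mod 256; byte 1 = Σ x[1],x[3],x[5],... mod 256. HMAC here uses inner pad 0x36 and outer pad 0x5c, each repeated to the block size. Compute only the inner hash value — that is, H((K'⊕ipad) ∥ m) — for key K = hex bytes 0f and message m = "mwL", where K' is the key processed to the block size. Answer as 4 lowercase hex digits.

Key hex bytes 0f is 1 byte ≤ B = 5; zero-pad to 5 bytes: K' = 0f 00 00 00 00.
K' ⊕ ipad = 39 36 36 36 36.
Inner input = 39 36 36 36 36 ∥ 6d 77 4c.
Inner hash: even-index sum = 284 mod 256 = 28; odd-index sum = 293 mod 256 = 37 → 1c 25.

1c25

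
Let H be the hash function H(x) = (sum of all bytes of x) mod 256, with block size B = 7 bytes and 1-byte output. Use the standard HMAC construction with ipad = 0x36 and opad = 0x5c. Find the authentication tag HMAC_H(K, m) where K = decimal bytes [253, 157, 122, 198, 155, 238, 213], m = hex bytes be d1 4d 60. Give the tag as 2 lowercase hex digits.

Key decimal bytes [253, 157, 122, 198, 155, 238, 213] = fd 9d 7a c6 9b ee d5 is exactly B = 7 bytes: K' = fd 9d 7a c6 9b ee d5.
K' ⊕ ipad = cb ab 4c f0 ad d8 e3.  K' ⊕ opad = a1 c1 26 9a c7 b2 89.
Inner input = (K'⊕ipad) ∥ m = cb ab 4c f0 ad d8 e3 ∥ be d1 4d 60.
Inner hash: sum = 203+171+76+240+173+216+227+190+209+77+96 = 1878; mod 256 = 86 → 56.
Outer input = (K'⊕opad) ∥ inner = a1 c1 26 9a c7 b2 89 ∥ 56.
Outer hash (tag): sum = 161+193+38+154+199+178+137+86 = 1146; mod 256 = 122 → 7a.

7a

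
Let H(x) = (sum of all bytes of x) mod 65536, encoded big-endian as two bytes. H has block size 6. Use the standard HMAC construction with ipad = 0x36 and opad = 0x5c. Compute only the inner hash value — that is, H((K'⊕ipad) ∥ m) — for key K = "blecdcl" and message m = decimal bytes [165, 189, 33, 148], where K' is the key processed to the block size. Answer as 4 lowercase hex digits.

0422

Key "blecdcl" = 62 6c 65 63 64 63 6c is 7 bytes > B = 6, so hash it first: H(key) = 02 c9, then zero-pad to 6 bytes: K' = 02 c9 00 00 00 00.
K' ⊕ ipad = 34 ff 36 36 36 36.
Inner input = 34 ff 36 36 36 36 ∥ a5 bd 21 94.
Inner hash: sum = 52+255+54+54+54+54+165+189+33+148 = 1058 → 04 22.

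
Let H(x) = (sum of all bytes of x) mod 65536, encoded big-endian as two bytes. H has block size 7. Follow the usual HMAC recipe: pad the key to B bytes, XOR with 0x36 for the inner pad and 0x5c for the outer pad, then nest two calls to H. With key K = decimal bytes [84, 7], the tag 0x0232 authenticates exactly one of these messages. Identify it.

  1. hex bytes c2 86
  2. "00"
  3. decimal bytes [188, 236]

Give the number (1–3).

Key decimal bytes [84, 7] = 54 07 is 2 bytes ≤ B = 7; zero-pad to 7 bytes: K' = 54 07 00 00 00 00 00.
K' ⊕ ipad = 62 31 36 36 36 36 36; K' ⊕ opad = 08 5b 5c 5c 5c 5c 5c.
m1: inner = H(62 31 36 36 36 36 36 c2 86) = 02 e9; tag = H(08 5b 5c 5c 5c 5c 5c 02 e9) = 031a
m2: inner = H(62 31 36 36 36 36 36 30 30) = 02 01; tag = H(08 5b 5c 5c 5c 5c 5c 02 01) = 0232 ← matches
m3: inner = H(62 31 36 36 36 36 36 bc ec) = 03 49; tag = H(08 5b 5c 5c 5c 5c 5c 03 49) = 027b

2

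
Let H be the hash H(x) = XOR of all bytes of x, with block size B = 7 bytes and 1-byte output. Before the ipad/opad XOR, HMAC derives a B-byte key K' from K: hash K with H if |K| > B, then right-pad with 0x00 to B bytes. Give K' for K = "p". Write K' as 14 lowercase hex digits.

Key "p" = 70 is 1 byte ≤ B = 7; zero-pad to 7 bytes: K' = 70 00 00 00 00 00 00.

70000000000000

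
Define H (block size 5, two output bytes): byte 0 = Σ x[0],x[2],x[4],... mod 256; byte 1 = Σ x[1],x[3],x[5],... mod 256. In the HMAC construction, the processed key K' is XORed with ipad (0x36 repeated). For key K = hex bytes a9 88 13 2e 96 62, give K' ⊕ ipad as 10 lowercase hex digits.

642e363636

Key hex bytes a9 88 13 2e 96 62 is 6 bytes > B = 5, so hash it first: H(key) = 52 18, then zero-pad to 5 bytes: K' = 52 18 00 00 00.
XOR each byte with 0x36: 52⊕36=64, 18⊕36=2e, 00⊕36=36, 00⊕36=36, 00⊕36=36.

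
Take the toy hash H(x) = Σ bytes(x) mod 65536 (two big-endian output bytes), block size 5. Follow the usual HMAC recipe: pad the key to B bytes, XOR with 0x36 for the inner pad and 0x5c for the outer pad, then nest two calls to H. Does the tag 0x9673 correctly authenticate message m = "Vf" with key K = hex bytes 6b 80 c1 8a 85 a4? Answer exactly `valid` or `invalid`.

invalid

Key hex bytes 6b 80 c1 8a 85 a4 is 6 bytes > B = 5, so hash it first: H(key) = 03 5f, then zero-pad to 5 bytes: K' = 03 5f 00 00 00.
K' ⊕ ipad = 35 69 36 36 36; K' ⊕ opad = 5f 03 5c 5c 5c.
Inner hash: sum = 53+105+54+54+54+86+102 = 508 → 01 fc.
Outer hash (recomputed tag): sum = 95+3+92+92+92+1+252 = 627 → 02 73.
Recomputed tag = 0273; claimed = 9673 → mismatch.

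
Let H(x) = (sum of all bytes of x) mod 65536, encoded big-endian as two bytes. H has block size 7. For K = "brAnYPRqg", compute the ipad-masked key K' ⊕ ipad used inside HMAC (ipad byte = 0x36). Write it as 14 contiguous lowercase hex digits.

Key "brAnYPRqg" = 62 72 41 6e 59 50 52 71 67 is 9 bytes > B = 7, so hash it first: H(key) = 03 56, then zero-pad to 7 bytes: K' = 03 56 00 00 00 00 00.
XOR each byte with 0x36: 03⊕36=35, 56⊕36=60, 00⊕36=36, 00⊕36=36, 00⊕36=36, 00⊕36=36, 00⊕36=36.

35603636363636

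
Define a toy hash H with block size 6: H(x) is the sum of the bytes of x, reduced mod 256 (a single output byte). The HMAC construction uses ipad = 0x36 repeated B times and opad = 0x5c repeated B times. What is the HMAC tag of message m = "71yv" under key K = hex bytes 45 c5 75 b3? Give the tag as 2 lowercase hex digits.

73

Key hex bytes 45 c5 75 b3 is 4 bytes ≤ B = 6; zero-pad to 6 bytes: K' = 45 c5 75 b3 00 00.
K' ⊕ ipad = 73 f3 43 85 36 36.  K' ⊕ opad = 19 99 29 ef 5c 5c.
Inner input = (K'⊕ipad) ∥ m = 73 f3 43 85 36 36 ∥ 37 31 79 76.
Inner hash: sum = 115+243+67+133+54+54+55+49+121+118 = 1009; mod 256 = 241 → f1.
Outer input = (K'⊕opad) ∥ inner = 19 99 29 ef 5c 5c ∥ f1.
Outer hash (tag): sum = 25+153+41+239+92+92+241 = 883; mod 256 = 115 → 73.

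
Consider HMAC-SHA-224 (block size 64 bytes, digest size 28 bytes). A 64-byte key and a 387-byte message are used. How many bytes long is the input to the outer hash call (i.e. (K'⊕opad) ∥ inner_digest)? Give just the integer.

92

Key is 64 ≤ 64 bytes, zero-padded: |K'| = 64.
Outer input = (K'⊕opad) ∥ H(inner) → 64 + 28 = 92 bytes.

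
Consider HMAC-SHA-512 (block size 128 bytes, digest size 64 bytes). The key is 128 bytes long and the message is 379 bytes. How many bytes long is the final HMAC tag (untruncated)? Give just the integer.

64

The tag is one SHA-512 digest: 64 bytes.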